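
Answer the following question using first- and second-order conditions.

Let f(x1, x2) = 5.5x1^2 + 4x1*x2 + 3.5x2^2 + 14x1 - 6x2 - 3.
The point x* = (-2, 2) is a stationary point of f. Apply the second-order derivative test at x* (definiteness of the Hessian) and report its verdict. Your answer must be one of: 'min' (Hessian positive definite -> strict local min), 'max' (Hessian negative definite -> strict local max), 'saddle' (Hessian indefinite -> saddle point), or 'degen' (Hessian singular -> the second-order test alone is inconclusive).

Compute the Hessian H = grad^2 f:
  H = [[11, 4], [4, 7]]
Verify stationarity: grad f(x*) = H x* + g = (0, 0).
Eigenvalues of H: 4.5279, 13.4721.
Both eigenvalues > 0, so H is positive definite -> x* is a strict local min.

min


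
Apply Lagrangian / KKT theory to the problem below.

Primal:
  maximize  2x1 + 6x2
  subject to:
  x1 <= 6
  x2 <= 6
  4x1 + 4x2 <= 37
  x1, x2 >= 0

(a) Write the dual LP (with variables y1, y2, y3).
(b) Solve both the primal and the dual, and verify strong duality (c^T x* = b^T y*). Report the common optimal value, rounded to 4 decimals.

The standard primal-dual pair for 'max c^T x s.t. A x <= b, x >= 0' is:
  Dual:  min b^T y  s.t.  A^T y >= c,  y >= 0.

So the dual LP is:
  minimize  6y1 + 6y2 + 37y3
  subject to:
    y1 + 4y3 >= 2
    y2 + 4y3 >= 6
    y1, y2, y3 >= 0

Solving the primal: x* = (3.25, 6).
  primal value c^T x* = 42.5.
Solving the dual: y* = (0, 4, 0.5).
  dual value b^T y* = 42.5.
Strong duality: c^T x* = b^T y*. Confirmed.

42.5


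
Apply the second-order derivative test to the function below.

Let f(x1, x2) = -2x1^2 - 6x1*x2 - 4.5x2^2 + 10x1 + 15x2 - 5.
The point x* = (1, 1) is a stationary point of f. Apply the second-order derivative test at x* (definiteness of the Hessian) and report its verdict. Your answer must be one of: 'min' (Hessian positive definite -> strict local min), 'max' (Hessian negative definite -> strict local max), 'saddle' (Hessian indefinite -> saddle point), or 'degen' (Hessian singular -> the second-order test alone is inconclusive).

Compute the Hessian H = grad^2 f:
  H = [[-4, -6], [-6, -9]]
Verify stationarity: grad f(x*) = H x* + g = (0, 0).
Eigenvalues of H: -13, 0.
H has a zero eigenvalue (singular; negative semidefinite but not definite), so H is neither positive definite, negative definite, nor indefinite. The second-order test alone is inconclusive -> degen.
(Indeed, f is constant along the null direction of H through x*, so x* is not a strict local extremum.)

degen


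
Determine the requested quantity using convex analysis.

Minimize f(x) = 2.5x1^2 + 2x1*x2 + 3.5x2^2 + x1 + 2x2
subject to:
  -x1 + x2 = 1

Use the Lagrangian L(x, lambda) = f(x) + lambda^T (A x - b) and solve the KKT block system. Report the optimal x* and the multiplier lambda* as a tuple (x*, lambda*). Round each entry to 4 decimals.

Form the Lagrangian:
  L(x, lambda) = (1/2) x^T Q x + c^T x + lambda^T (A x - b)
Stationarity (grad_x L = 0): Q x + c + A^T lambda = 0.
Primal feasibility: A x = b.

This gives the KKT block system:
  [ Q   A^T ] [ x     ]   [-c ]
  [ A    0  ] [ lambda ] = [ b ]

Solving the linear system:
  x*      = (-0.75, 0.25)
  lambda* = (-2.25)
  f(x*)   = 1

x* = (-0.75, 0.25), lambda* = (-2.25)


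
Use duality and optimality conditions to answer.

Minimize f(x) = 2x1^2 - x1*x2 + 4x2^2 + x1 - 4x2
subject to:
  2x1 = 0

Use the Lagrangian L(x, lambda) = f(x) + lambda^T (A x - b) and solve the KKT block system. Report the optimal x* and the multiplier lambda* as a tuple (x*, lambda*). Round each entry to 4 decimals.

Form the Lagrangian:
  L(x, lambda) = (1/2) x^T Q x + c^T x + lambda^T (A x - b)
Stationarity (grad_x L = 0): Q x + c + A^T lambda = 0.
Primal feasibility: A x = b.

This gives the KKT block system:
  [ Q   A^T ] [ x     ]   [-c ]
  [ A    0  ] [ lambda ] = [ b ]

Solving the linear system:
  x*      = (0, 0.5)
  lambda* = (-0.25)
  f(x*)   = -1

x* = (0, 0.5), lambda* = (-0.25)


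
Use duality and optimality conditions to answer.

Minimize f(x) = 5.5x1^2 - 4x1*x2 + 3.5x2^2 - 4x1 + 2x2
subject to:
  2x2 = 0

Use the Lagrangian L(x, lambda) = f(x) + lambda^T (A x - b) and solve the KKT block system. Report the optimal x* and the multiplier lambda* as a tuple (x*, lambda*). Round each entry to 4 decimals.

Form the Lagrangian:
  L(x, lambda) = (1/2) x^T Q x + c^T x + lambda^T (A x - b)
Stationarity (grad_x L = 0): Q x + c + A^T lambda = 0.
Primal feasibility: A x = b.

This gives the KKT block system:
  [ Q   A^T ] [ x     ]   [-c ]
  [ A    0  ] [ lambda ] = [ b ]

Solving the linear system:
  x*      = (0.3636, 0)
  lambda* = (-0.2727)
  f(x*)   = -0.7273

x* = (0.3636, 0), lambda* = (-0.2727)


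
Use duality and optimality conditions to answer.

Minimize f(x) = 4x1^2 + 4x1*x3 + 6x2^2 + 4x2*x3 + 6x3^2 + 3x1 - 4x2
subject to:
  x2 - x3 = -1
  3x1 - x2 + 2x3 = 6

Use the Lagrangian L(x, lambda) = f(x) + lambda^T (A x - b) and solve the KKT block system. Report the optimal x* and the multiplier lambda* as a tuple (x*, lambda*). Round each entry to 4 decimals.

Form the Lagrangian:
  L(x, lambda) = (1/2) x^T Q x + c^T x + lambda^T (A x - b)
Stationarity (grad_x L = 0): Q x + c + A^T lambda = 0.
Primal feasibility: A x = b.

This gives the KKT block system:
  [ Q   A^T ] [ x     ]   [-c ]
  [ A    0  ] [ lambda ] = [ b ]

Solving the linear system:
  x*      = (1.4596, -0.3787, 0.6213)
  lambda* = (0.3382, -5.7206)
  f(x*)   = 20.2776

x* = (1.4596, -0.3787, 0.6213), lambda* = (0.3382, -5.7206)


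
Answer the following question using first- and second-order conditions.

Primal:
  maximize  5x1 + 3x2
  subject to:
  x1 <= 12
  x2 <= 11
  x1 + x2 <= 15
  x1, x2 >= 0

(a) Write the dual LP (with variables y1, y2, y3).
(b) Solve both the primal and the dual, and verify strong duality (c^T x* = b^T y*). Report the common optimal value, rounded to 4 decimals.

The standard primal-dual pair for 'max c^T x s.t. A x <= b, x >= 0' is:
  Dual:  min b^T y  s.t.  A^T y >= c,  y >= 0.

So the dual LP is:
  minimize  12y1 + 11y2 + 15y3
  subject to:
    y1 + y3 >= 5
    y2 + y3 >= 3
    y1, y2, y3 >= 0

Solving the primal: x* = (12, 3).
  primal value c^T x* = 69.
Solving the dual: y* = (2, 0, 3).
  dual value b^T y* = 69.
Strong duality: c^T x* = b^T y*. Confirmed.

69


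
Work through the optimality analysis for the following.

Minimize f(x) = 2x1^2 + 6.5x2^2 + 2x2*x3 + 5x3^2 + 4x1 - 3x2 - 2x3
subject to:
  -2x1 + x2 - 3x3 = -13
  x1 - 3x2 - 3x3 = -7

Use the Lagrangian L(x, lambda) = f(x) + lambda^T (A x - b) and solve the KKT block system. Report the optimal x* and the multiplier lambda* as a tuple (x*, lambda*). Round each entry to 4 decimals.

Form the Lagrangian:
  L(x, lambda) = (1/2) x^T Q x + c^T x + lambda^T (A x - b)
Stationarity (grad_x L = 0): Q x + c + A^T lambda = 0.
Primal feasibility: A x = b.

This gives the KKT block system:
  [ Q   A^T ] [ x     ]   [-c ]
  [ A    0  ] [ lambda ] = [ b ]

Solving the linear system:
  x*      = (1.781, -0.1642, 3.0912)
  lambda* = (6.884, 2.6439)
  f(x*)   = 54.7172

x* = (1.781, -0.1642, 3.0912), lambda* = (6.884, 2.6439)


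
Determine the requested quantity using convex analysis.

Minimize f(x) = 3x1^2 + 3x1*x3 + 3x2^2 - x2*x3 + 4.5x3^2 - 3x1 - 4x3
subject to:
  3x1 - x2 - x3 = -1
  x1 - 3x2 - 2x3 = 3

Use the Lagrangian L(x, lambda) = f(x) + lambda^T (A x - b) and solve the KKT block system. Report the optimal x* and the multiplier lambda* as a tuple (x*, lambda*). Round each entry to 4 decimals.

Form the Lagrangian:
  L(x, lambda) = (1/2) x^T Q x + c^T x + lambda^T (A x - b)
Stationarity (grad_x L = 0): Q x + c + A^T lambda = 0.
Primal feasibility: A x = b.

This gives the KKT block system:
  [ Q   A^T ] [ x     ]   [-c ]
  [ A    0  ] [ lambda ] = [ b ]

Solving the linear system:
  x*      = (-0.7384, -1.3081, 0.093)
  lambda* = (3.6744, -3.8721)
  f(x*)   = 8.5669

x* = (-0.7384, -1.3081, 0.093), lambda* = (3.6744, -3.8721)


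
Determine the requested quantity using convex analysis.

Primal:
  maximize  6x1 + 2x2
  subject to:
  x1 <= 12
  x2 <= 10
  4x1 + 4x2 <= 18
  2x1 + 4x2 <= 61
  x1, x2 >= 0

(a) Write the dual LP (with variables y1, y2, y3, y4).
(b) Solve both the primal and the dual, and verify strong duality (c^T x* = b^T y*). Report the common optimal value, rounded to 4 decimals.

The standard primal-dual pair for 'max c^T x s.t. A x <= b, x >= 0' is:
  Dual:  min b^T y  s.t.  A^T y >= c,  y >= 0.

So the dual LP is:
  minimize  12y1 + 10y2 + 18y3 + 61y4
  subject to:
    y1 + 4y3 + 2y4 >= 6
    y2 + 4y3 + 4y4 >= 2
    y1, y2, y3, y4 >= 0

Solving the primal: x* = (4.5, 0).
  primal value c^T x* = 27.
Solving the dual: y* = (0, 0, 1.5, 0).
  dual value b^T y* = 27.
Strong duality: c^T x* = b^T y*. Confirmed.

27


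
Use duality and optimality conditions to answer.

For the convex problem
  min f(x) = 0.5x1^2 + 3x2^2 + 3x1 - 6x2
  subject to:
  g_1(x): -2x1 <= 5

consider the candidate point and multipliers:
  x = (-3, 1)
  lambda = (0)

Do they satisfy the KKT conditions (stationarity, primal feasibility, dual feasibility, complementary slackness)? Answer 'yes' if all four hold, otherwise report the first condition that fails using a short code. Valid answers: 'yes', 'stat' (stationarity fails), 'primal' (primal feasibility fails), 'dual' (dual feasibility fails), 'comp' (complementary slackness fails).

Gradient of f: grad f(x) = Q x + c = (0, 0)
Constraint values g_i(x) = a_i^T x - b_i:
  g_1((-3, 1)) = 1
Stationarity residual: grad f(x) + sum_i lambda_i a_i = (0, 0)
  -> stationarity OK
Primal feasibility (all g_i <= 0): FAILS
Dual feasibility (all lambda_i >= 0): OK
Complementary slackness (lambda_i * g_i(x) = 0 for all i): OK

Verdict: the first failing condition is primal_feasibility -> primal.

primal


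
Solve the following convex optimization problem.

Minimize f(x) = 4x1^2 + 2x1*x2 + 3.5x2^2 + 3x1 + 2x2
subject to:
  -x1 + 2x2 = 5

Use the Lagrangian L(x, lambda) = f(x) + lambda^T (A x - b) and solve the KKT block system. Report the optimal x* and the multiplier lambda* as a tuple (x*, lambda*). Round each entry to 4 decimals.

Form the Lagrangian:
  L(x, lambda) = (1/2) x^T Q x + c^T x + lambda^T (A x - b)
Stationarity (grad_x L = 0): Q x + c + A^T lambda = 0.
Primal feasibility: A x = b.

This gives the KKT block system:
  [ Q   A^T ] [ x     ]   [-c ]
  [ A    0  ] [ lambda ] = [ b ]

Solving the linear system:
  x*      = (-1.5106, 1.7447)
  lambda* = (-5.5957)
  f(x*)   = 13.4681

x* = (-1.5106, 1.7447), lambda* = (-5.5957)


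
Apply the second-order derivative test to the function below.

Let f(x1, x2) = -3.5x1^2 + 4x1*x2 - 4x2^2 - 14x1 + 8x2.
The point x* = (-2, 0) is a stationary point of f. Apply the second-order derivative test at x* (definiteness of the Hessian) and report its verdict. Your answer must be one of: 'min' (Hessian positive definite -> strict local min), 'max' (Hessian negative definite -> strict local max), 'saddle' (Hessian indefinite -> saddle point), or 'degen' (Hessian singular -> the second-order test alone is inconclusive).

Compute the Hessian H = grad^2 f:
  H = [[-7, 4], [4, -8]]
Verify stationarity: grad f(x*) = H x* + g = (0, 0).
Eigenvalues of H: -11.5311, -3.4689.
Both eigenvalues < 0, so H is negative definite -> x* is a strict local max.

max


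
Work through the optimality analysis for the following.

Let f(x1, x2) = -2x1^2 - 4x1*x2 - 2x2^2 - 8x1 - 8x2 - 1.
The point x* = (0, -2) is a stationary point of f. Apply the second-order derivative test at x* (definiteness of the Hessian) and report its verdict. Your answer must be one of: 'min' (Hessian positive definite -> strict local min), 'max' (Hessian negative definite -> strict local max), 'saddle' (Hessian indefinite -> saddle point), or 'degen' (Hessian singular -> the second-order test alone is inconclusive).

Compute the Hessian H = grad^2 f:
  H = [[-4, -4], [-4, -4]]
Verify stationarity: grad f(x*) = H x* + g = (0, 0).
Eigenvalues of H: -8, 0.
H has a zero eigenvalue (singular; negative semidefinite but not definite), so H is neither positive definite, negative definite, nor indefinite. The second-order test alone is inconclusive -> degen.
(Indeed, f is constant along the null direction of H through x*, so x* is not a strict local extremum.)

degen


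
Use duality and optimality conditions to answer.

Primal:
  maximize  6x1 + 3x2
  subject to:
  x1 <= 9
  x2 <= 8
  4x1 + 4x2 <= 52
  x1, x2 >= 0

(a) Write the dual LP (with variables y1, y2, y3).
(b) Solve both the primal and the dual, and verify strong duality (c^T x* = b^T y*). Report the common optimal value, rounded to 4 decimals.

The standard primal-dual pair for 'max c^T x s.t. A x <= b, x >= 0' is:
  Dual:  min b^T y  s.t.  A^T y >= c,  y >= 0.

So the dual LP is:
  minimize  9y1 + 8y2 + 52y3
  subject to:
    y1 + 4y3 >= 6
    y2 + 4y3 >= 3
    y1, y2, y3 >= 0

Solving the primal: x* = (9, 4).
  primal value c^T x* = 66.
Solving the dual: y* = (3, 0, 0.75).
  dual value b^T y* = 66.
Strong duality: c^T x* = b^T y*. Confirmed.

66


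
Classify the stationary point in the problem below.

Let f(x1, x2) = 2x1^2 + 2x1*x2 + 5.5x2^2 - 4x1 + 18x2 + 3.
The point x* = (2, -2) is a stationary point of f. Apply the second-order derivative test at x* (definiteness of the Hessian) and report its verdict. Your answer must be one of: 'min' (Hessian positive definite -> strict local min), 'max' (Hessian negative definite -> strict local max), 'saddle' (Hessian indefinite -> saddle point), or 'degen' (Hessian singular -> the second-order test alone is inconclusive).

Compute the Hessian H = grad^2 f:
  H = [[4, 2], [2, 11]]
Verify stationarity: grad f(x*) = H x* + g = (0, 0).
Eigenvalues of H: 3.4689, 11.5311.
Both eigenvalues > 0, so H is positive definite -> x* is a strict local min.

min


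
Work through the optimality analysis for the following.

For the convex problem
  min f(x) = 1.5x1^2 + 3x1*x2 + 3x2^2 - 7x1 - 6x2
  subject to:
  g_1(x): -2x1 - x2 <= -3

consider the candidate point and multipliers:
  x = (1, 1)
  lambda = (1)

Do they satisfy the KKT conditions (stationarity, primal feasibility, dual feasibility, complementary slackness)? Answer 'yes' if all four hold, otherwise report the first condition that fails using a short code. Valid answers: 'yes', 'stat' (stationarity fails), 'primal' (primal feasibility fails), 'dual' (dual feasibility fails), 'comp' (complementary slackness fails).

Gradient of f: grad f(x) = Q x + c = (-1, 3)
Constraint values g_i(x) = a_i^T x - b_i:
  g_1((1, 1)) = 0
Stationarity residual: grad f(x) + sum_i lambda_i a_i = (-3, 2)
  -> stationarity FAILS
Primal feasibility (all g_i <= 0): OK
Dual feasibility (all lambda_i >= 0): OK
Complementary slackness (lambda_i * g_i(x) = 0 for all i): OK

Verdict: the first failing condition is stationarity -> stat.

stat


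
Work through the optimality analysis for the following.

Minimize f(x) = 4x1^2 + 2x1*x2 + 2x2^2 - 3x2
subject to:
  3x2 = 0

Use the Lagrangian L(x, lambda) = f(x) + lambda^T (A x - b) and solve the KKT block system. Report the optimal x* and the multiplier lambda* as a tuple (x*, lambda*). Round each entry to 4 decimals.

Form the Lagrangian:
  L(x, lambda) = (1/2) x^T Q x + c^T x + lambda^T (A x - b)
Stationarity (grad_x L = 0): Q x + c + A^T lambda = 0.
Primal feasibility: A x = b.

This gives the KKT block system:
  [ Q   A^T ] [ x     ]   [-c ]
  [ A    0  ] [ lambda ] = [ b ]

Solving the linear system:
  x*      = (0, 0)
  lambda* = (1)
  f(x*)   = 0

x* = (0, 0), lambda* = (1)


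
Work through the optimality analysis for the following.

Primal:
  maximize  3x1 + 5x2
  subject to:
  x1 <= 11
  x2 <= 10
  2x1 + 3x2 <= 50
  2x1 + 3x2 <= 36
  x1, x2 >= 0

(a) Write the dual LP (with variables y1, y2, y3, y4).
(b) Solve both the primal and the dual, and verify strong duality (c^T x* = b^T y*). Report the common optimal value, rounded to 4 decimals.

The standard primal-dual pair for 'max c^T x s.t. A x <= b, x >= 0' is:
  Dual:  min b^T y  s.t.  A^T y >= c,  y >= 0.

So the dual LP is:
  minimize  11y1 + 10y2 + 50y3 + 36y4
  subject to:
    y1 + 2y3 + 2y4 >= 3
    y2 + 3y3 + 3y4 >= 5
    y1, y2, y3, y4 >= 0

Solving the primal: x* = (3, 10).
  primal value c^T x* = 59.
Solving the dual: y* = (0, 0.5, 0, 1.5).
  dual value b^T y* = 59.
Strong duality: c^T x* = b^T y*. Confirmed.

59


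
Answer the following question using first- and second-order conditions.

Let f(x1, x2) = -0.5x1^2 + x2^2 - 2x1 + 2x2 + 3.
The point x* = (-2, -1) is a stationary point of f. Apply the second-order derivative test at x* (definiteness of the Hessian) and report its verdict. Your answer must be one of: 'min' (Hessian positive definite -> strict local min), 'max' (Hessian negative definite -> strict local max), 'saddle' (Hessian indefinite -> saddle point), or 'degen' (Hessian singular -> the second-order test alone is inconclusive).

Compute the Hessian H = grad^2 f:
  H = [[-1, 0], [0, 2]]
Verify stationarity: grad f(x*) = H x* + g = (0, 0).
Eigenvalues of H: -1, 2.
Eigenvalues have mixed signs, so H is indefinite -> x* is a saddle point.

saddle


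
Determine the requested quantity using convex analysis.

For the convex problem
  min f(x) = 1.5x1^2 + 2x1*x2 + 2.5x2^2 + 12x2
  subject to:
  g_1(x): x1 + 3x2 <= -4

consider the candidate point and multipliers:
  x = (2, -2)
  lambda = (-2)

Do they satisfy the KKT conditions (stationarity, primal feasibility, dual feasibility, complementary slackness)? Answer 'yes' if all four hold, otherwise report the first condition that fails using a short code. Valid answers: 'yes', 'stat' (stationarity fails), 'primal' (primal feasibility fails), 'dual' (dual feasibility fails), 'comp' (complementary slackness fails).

Gradient of f: grad f(x) = Q x + c = (2, 6)
Constraint values g_i(x) = a_i^T x - b_i:
  g_1((2, -2)) = 0
Stationarity residual: grad f(x) + sum_i lambda_i a_i = (0, 0)
  -> stationarity OK
Primal feasibility (all g_i <= 0): OK
Dual feasibility (all lambda_i >= 0): FAILS
Complementary slackness (lambda_i * g_i(x) = 0 for all i): OK

Verdict: the first failing condition is dual_feasibility -> dual.

dual


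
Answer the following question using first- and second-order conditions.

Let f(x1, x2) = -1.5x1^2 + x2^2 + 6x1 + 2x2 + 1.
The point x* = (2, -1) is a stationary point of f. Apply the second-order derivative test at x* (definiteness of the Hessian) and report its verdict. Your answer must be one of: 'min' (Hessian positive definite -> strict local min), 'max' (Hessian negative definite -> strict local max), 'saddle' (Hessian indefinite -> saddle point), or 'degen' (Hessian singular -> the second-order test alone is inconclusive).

Compute the Hessian H = grad^2 f:
  H = [[-3, 0], [0, 2]]
Verify stationarity: grad f(x*) = H x* + g = (0, 0).
Eigenvalues of H: -3, 2.
Eigenvalues have mixed signs, so H is indefinite -> x* is a saddle point.

saddle


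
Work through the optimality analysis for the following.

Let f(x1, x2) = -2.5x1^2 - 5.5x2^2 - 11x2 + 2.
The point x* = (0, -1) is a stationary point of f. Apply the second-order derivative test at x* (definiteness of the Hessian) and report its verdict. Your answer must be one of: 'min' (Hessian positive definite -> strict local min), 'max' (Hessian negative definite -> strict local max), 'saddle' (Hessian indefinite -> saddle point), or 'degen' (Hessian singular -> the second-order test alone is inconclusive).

Compute the Hessian H = grad^2 f:
  H = [[-5, 0], [0, -11]]
Verify stationarity: grad f(x*) = H x* + g = (0, 0).
Eigenvalues of H: -11, -5.
Both eigenvalues < 0, so H is negative definite -> x* is a strict local max.

max


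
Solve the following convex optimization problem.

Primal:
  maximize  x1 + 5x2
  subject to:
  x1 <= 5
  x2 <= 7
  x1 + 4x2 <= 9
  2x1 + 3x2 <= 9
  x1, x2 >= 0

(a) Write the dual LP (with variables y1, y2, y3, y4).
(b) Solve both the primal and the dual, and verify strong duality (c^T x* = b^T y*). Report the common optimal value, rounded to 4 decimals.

The standard primal-dual pair for 'max c^T x s.t. A x <= b, x >= 0' is:
  Dual:  min b^T y  s.t.  A^T y >= c,  y >= 0.

So the dual LP is:
  minimize  5y1 + 7y2 + 9y3 + 9y4
  subject to:
    y1 + y3 + 2y4 >= 1
    y2 + 4y3 + 3y4 >= 5
    y1, y2, y3, y4 >= 0

Solving the primal: x* = (0, 2.25).
  primal value c^T x* = 11.25.
Solving the dual: y* = (0, 0, 1.25, 0).
  dual value b^T y* = 11.25.
Strong duality: c^T x* = b^T y*. Confirmed.

11.25


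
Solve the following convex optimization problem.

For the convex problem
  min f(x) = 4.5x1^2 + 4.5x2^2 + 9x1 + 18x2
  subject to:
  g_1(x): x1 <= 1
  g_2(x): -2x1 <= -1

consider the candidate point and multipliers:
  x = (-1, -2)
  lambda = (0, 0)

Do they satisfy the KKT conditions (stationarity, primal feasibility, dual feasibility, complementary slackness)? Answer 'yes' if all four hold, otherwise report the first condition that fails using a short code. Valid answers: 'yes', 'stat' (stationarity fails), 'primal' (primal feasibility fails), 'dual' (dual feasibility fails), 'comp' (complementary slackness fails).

Gradient of f: grad f(x) = Q x + c = (0, 0)
Constraint values g_i(x) = a_i^T x - b_i:
  g_1((-1, -2)) = -2
  g_2((-1, -2)) = 3
Stationarity residual: grad f(x) + sum_i lambda_i a_i = (0, 0)
  -> stationarity OK
Primal feasibility (all g_i <= 0): FAILS
Dual feasibility (all lambda_i >= 0): OK
Complementary slackness (lambda_i * g_i(x) = 0 for all i): OK

Verdict: the first failing condition is primal_feasibility -> primal.

primal


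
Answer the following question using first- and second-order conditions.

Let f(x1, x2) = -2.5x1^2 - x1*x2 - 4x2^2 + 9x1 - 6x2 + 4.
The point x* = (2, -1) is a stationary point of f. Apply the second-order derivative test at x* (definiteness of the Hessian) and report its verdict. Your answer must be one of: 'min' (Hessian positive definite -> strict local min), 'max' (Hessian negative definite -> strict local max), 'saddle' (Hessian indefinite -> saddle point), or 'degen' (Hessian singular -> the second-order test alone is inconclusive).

Compute the Hessian H = grad^2 f:
  H = [[-5, -1], [-1, -8]]
Verify stationarity: grad f(x*) = H x* + g = (0, 0).
Eigenvalues of H: -8.3028, -4.6972.
Both eigenvalues < 0, so H is negative definite -> x* is a strict local max.

max


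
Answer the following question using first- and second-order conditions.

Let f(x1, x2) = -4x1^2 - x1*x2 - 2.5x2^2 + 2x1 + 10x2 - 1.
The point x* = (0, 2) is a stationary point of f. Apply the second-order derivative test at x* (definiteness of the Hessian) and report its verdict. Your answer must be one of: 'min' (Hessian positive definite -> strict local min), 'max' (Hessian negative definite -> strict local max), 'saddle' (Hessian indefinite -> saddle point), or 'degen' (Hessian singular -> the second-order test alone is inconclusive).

Compute the Hessian H = grad^2 f:
  H = [[-8, -1], [-1, -5]]
Verify stationarity: grad f(x*) = H x* + g = (0, 0).
Eigenvalues of H: -8.3028, -4.6972.
Both eigenvalues < 0, so H is negative definite -> x* is a strict local max.

max


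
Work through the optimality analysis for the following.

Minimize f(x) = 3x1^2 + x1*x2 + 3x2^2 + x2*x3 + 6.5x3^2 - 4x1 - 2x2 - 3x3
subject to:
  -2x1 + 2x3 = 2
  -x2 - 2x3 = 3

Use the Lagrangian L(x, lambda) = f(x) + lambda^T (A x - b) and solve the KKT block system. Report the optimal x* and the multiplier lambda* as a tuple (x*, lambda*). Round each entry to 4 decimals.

Form the Lagrangian:
  L(x, lambda) = (1/2) x^T Q x + c^T x + lambda^T (A x - b)
Stationarity (grad_x L = 0): Q x + c + A^T lambda = 0.
Primal feasibility: A x = b.

This gives the KKT block system:
  [ Q   A^T ] [ x     ]   [-c ]
  [ A    0  ] [ lambda ] = [ b ]

Solving the linear system:
  x*      = (-1.6571, -1.6857, -0.6571)
  lambda* = (-7.8143, -14.4286)
  f(x*)   = 35.4429

x* = (-1.6571, -1.6857, -0.6571), lambda* = (-7.8143, -14.4286)


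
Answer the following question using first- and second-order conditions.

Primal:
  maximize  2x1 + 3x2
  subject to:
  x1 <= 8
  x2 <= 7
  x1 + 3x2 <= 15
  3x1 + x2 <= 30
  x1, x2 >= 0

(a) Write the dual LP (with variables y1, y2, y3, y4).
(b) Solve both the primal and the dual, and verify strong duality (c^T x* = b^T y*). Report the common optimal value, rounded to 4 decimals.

The standard primal-dual pair for 'max c^T x s.t. A x <= b, x >= 0' is:
  Dual:  min b^T y  s.t.  A^T y >= c,  y >= 0.

So the dual LP is:
  minimize  8y1 + 7y2 + 15y3 + 30y4
  subject to:
    y1 + y3 + 3y4 >= 2
    y2 + 3y3 + y4 >= 3
    y1, y2, y3, y4 >= 0

Solving the primal: x* = (8, 2.3333).
  primal value c^T x* = 23.
Solving the dual: y* = (1, 0, 1, 0).
  dual value b^T y* = 23.
Strong duality: c^T x* = b^T y*. Confirmed.

23


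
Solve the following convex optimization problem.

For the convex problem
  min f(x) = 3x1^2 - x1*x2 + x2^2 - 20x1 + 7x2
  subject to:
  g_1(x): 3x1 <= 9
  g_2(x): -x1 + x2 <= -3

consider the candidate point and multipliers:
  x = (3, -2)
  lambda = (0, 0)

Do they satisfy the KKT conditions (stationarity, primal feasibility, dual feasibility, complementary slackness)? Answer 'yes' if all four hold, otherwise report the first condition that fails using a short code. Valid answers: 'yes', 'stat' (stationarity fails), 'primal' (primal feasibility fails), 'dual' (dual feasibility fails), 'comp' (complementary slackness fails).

Gradient of f: grad f(x) = Q x + c = (0, 0)
Constraint values g_i(x) = a_i^T x - b_i:
  g_1((3, -2)) = 0
  g_2((3, -2)) = -2
Stationarity residual: grad f(x) + sum_i lambda_i a_i = (0, 0)
  -> stationarity OK
Primal feasibility (all g_i <= 0): OK
Dual feasibility (all lambda_i >= 0): OK
Complementary slackness (lambda_i * g_i(x) = 0 for all i): OK

Verdict: yes, KKT holds.

yes


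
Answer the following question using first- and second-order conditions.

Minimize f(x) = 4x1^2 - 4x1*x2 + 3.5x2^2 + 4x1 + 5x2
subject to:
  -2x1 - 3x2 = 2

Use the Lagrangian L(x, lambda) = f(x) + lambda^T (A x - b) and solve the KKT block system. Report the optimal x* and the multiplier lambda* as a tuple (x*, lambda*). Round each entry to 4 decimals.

Form the Lagrangian:
  L(x, lambda) = (1/2) x^T Q x + c^T x + lambda^T (A x - b)
Stationarity (grad_x L = 0): Q x + c + A^T lambda = 0.
Primal feasibility: A x = b.

This gives the KKT block system:
  [ Q   A^T ] [ x     ]   [-c ]
  [ A    0  ] [ lambda ] = [ b ]

Solving the linear system:
  x*      = (-0.3919, -0.4054)
  lambda* = (1.2432)
  f(x*)   = -3.0405

x* = (-0.3919, -0.4054), lambda* = (1.2432)


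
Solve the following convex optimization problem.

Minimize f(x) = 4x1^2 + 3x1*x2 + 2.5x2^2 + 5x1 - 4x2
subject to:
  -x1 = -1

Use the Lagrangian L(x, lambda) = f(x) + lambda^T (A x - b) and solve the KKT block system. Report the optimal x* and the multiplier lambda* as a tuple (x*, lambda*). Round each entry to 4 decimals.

Form the Lagrangian:
  L(x, lambda) = (1/2) x^T Q x + c^T x + lambda^T (A x - b)
Stationarity (grad_x L = 0): Q x + c + A^T lambda = 0.
Primal feasibility: A x = b.

This gives the KKT block system:
  [ Q   A^T ] [ x     ]   [-c ]
  [ A    0  ] [ lambda ] = [ b ]

Solving the linear system:
  x*      = (1, 0.2)
  lambda* = (13.6)
  f(x*)   = 8.9

x* = (1, 0.2), lambda* = (13.6)


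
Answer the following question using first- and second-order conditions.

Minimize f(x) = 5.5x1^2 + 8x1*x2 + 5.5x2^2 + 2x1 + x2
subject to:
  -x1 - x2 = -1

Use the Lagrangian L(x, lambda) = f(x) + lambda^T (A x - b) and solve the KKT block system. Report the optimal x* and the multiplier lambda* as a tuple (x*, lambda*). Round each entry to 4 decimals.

Form the Lagrangian:
  L(x, lambda) = (1/2) x^T Q x + c^T x + lambda^T (A x - b)
Stationarity (grad_x L = 0): Q x + c + A^T lambda = 0.
Primal feasibility: A x = b.

This gives the KKT block system:
  [ Q   A^T ] [ x     ]   [-c ]
  [ A    0  ] [ lambda ] = [ b ]

Solving the linear system:
  x*      = (0.3333, 0.6667)
  lambda* = (11)
  f(x*)   = 6.1667

x* = (0.3333, 0.6667), lambda* = (11)


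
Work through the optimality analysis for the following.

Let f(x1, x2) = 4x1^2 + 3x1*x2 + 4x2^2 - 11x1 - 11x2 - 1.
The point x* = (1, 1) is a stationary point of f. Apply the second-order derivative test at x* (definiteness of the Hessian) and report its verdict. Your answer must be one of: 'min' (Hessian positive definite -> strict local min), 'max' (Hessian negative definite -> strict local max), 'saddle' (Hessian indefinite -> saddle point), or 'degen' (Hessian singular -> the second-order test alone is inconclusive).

Compute the Hessian H = grad^2 f:
  H = [[8, 3], [3, 8]]
Verify stationarity: grad f(x*) = H x* + g = (0, 0).
Eigenvalues of H: 5, 11.
Both eigenvalues > 0, so H is positive definite -> x* is a strict local min.

min


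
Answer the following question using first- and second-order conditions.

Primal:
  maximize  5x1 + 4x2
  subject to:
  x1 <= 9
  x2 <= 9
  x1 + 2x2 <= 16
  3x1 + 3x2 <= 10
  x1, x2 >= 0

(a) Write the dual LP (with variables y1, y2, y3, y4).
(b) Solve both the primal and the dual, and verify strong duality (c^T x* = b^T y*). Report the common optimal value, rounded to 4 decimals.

The standard primal-dual pair for 'max c^T x s.t. A x <= b, x >= 0' is:
  Dual:  min b^T y  s.t.  A^T y >= c,  y >= 0.

So the dual LP is:
  minimize  9y1 + 9y2 + 16y3 + 10y4
  subject to:
    y1 + y3 + 3y4 >= 5
    y2 + 2y3 + 3y4 >= 4
    y1, y2, y3, y4 >= 0

Solving the primal: x* = (3.3333, 0).
  primal value c^T x* = 16.6667.
Solving the dual: y* = (0, 0, 0, 1.6667).
  dual value b^T y* = 16.6667.
Strong duality: c^T x* = b^T y*. Confirmed.

16.6667


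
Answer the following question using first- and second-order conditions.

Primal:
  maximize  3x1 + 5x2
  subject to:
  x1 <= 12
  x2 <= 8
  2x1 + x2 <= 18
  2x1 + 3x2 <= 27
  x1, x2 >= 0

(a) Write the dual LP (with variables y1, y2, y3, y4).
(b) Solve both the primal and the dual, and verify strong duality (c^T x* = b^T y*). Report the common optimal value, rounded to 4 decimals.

The standard primal-dual pair for 'max c^T x s.t. A x <= b, x >= 0' is:
  Dual:  min b^T y  s.t.  A^T y >= c,  y >= 0.

So the dual LP is:
  minimize  12y1 + 8y2 + 18y3 + 27y4
  subject to:
    y1 + 2y3 + 2y4 >= 3
    y2 + y3 + 3y4 >= 5
    y1, y2, y3, y4 >= 0

Solving the primal: x* = (1.5, 8).
  primal value c^T x* = 44.5.
Solving the dual: y* = (0, 0.5, 0, 1.5).
  dual value b^T y* = 44.5.
Strong duality: c^T x* = b^T y*. Confirmed.

44.5


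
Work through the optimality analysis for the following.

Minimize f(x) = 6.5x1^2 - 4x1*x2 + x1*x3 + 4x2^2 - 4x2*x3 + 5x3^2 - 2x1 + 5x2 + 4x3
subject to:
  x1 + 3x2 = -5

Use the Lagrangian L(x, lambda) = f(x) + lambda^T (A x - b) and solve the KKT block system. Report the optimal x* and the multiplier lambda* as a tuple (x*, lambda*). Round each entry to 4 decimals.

Form the Lagrangian:
  L(x, lambda) = (1/2) x^T Q x + c^T x + lambda^T (A x - b)
Stationarity (grad_x L = 0): Q x + c + A^T lambda = 0.
Primal feasibility: A x = b.

This gives the KKT block system:
  [ Q   A^T ] [ x     ]   [-c ]
  [ A    0  ] [ lambda ] = [ b ]

Solving the linear system:
  x*      = (-0.3095, -1.5635, -0.9944)
  lambda* = (0.7641)
  f(x*)   = -3.678

x* = (-0.3095, -1.5635, -0.9944), lambda* = (0.7641)


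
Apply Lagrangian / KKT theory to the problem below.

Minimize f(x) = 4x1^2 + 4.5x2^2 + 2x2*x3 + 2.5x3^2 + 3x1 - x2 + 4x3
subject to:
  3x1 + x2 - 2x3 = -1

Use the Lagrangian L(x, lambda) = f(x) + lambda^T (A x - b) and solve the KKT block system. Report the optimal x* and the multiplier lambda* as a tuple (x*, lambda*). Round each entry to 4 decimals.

Form the Lagrangian:
  L(x, lambda) = (1/2) x^T Q x + c^T x + lambda^T (A x - b)
Stationarity (grad_x L = 0): Q x + c + A^T lambda = 0.
Primal feasibility: A x = b.

This gives the KKT block system:
  [ Q   A^T ] [ x     ]   [-c ]
  [ A    0  ] [ lambda ] = [ b ]

Solving the linear system:
  x*      = (-0.7057, 0.1235, -0.4967)
  lambda* = (0.8817)
  f(x*)   = -1.6728

x* = (-0.7057, 0.1235, -0.4967), lambda* = (0.8817)


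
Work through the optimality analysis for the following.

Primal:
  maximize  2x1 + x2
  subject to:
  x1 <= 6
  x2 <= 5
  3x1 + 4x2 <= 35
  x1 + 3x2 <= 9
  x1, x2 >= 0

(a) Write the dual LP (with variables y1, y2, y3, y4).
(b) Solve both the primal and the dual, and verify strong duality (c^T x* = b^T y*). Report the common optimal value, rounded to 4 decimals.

The standard primal-dual pair for 'max c^T x s.t. A x <= b, x >= 0' is:
  Dual:  min b^T y  s.t.  A^T y >= c,  y >= 0.

So the dual LP is:
  minimize  6y1 + 5y2 + 35y3 + 9y4
  subject to:
    y1 + 3y3 + y4 >= 2
    y2 + 4y3 + 3y4 >= 1
    y1, y2, y3, y4 >= 0

Solving the primal: x* = (6, 1).
  primal value c^T x* = 13.
Solving the dual: y* = (1.6667, 0, 0, 0.3333).
  dual value b^T y* = 13.
Strong duality: c^T x* = b^T y*. Confirmed.

13


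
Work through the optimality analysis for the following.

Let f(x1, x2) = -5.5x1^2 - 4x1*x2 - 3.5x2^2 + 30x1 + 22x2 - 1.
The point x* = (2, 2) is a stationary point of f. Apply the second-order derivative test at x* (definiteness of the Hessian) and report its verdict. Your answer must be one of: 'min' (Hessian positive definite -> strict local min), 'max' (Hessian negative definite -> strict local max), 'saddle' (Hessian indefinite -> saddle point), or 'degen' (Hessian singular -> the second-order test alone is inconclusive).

Compute the Hessian H = grad^2 f:
  H = [[-11, -4], [-4, -7]]
Verify stationarity: grad f(x*) = H x* + g = (0, 0).
Eigenvalues of H: -13.4721, -4.5279.
Both eigenvalues < 0, so H is negative definite -> x* is a strict local max.

max


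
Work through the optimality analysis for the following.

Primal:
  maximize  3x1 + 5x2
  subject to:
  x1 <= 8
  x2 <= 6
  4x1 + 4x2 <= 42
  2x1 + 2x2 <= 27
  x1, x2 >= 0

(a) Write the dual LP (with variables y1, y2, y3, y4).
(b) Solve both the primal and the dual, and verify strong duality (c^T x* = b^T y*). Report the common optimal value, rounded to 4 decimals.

The standard primal-dual pair for 'max c^T x s.t. A x <= b, x >= 0' is:
  Dual:  min b^T y  s.t.  A^T y >= c,  y >= 0.

So the dual LP is:
  minimize  8y1 + 6y2 + 42y3 + 27y4
  subject to:
    y1 + 4y3 + 2y4 >= 3
    y2 + 4y3 + 2y4 >= 5
    y1, y2, y3, y4 >= 0

Solving the primal: x* = (4.5, 6).
  primal value c^T x* = 43.5.
Solving the dual: y* = (0, 2, 0.75, 0).
  dual value b^T y* = 43.5.
Strong duality: c^T x* = b^T y*. Confirmed.

43.5


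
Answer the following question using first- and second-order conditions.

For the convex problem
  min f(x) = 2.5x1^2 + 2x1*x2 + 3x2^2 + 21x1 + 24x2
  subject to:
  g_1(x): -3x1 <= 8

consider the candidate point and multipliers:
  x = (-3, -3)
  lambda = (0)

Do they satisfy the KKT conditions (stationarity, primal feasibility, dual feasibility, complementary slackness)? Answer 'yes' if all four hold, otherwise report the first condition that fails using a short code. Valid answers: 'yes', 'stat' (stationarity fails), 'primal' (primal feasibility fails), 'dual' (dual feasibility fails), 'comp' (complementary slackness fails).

Gradient of f: grad f(x) = Q x + c = (0, 0)
Constraint values g_i(x) = a_i^T x - b_i:
  g_1((-3, -3)) = 1
Stationarity residual: grad f(x) + sum_i lambda_i a_i = (0, 0)
  -> stationarity OK
Primal feasibility (all g_i <= 0): FAILS
Dual feasibility (all lambda_i >= 0): OK
Complementary slackness (lambda_i * g_i(x) = 0 for all i): OK

Verdict: the first failing condition is primal_feasibility -> primal.

primal


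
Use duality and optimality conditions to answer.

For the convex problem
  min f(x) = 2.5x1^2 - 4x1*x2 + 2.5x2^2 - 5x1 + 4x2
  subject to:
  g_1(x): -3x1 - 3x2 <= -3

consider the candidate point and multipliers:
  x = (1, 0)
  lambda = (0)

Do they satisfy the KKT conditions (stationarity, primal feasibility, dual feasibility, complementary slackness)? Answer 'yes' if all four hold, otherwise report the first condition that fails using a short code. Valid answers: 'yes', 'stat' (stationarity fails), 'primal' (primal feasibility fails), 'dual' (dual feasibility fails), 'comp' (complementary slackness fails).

Gradient of f: grad f(x) = Q x + c = (0, 0)
Constraint values g_i(x) = a_i^T x - b_i:
  g_1((1, 0)) = 0
Stationarity residual: grad f(x) + sum_i lambda_i a_i = (0, 0)
  -> stationarity OK
Primal feasibility (all g_i <= 0): OK
Dual feasibility (all lambda_i >= 0): OK
Complementary slackness (lambda_i * g_i(x) = 0 for all i): OK

Verdict: yes, KKT holds.

yes


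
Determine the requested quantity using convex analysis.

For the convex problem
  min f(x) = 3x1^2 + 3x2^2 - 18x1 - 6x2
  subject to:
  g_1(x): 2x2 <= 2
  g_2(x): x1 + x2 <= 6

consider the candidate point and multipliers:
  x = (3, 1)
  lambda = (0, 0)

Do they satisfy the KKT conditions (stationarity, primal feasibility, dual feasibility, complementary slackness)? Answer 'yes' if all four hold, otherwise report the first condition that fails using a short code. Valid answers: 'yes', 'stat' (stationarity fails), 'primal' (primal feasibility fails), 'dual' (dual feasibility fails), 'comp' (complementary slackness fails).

Gradient of f: grad f(x) = Q x + c = (0, 0)
Constraint values g_i(x) = a_i^T x - b_i:
  g_1((3, 1)) = 0
  g_2((3, 1)) = -2
Stationarity residual: grad f(x) + sum_i lambda_i a_i = (0, 0)
  -> stationarity OK
Primal feasibility (all g_i <= 0): OK
Dual feasibility (all lambda_i >= 0): OK
Complementary slackness (lambda_i * g_i(x) = 0 for all i): OK

Verdict: yes, KKT holds.

yes


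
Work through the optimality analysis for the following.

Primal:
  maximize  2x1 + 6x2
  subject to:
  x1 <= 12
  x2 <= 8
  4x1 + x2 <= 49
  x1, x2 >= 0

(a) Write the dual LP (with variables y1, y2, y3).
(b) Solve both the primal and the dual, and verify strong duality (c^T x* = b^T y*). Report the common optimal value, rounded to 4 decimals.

The standard primal-dual pair for 'max c^T x s.t. A x <= b, x >= 0' is:
  Dual:  min b^T y  s.t.  A^T y >= c,  y >= 0.

So the dual LP is:
  minimize  12y1 + 8y2 + 49y3
  subject to:
    y1 + 4y3 >= 2
    y2 + y3 >= 6
    y1, y2, y3 >= 0

Solving the primal: x* = (10.25, 8).
  primal value c^T x* = 68.5.
Solving the dual: y* = (0, 5.5, 0.5).
  dual value b^T y* = 68.5.
Strong duality: c^T x* = b^T y*. Confirmed.

68.5


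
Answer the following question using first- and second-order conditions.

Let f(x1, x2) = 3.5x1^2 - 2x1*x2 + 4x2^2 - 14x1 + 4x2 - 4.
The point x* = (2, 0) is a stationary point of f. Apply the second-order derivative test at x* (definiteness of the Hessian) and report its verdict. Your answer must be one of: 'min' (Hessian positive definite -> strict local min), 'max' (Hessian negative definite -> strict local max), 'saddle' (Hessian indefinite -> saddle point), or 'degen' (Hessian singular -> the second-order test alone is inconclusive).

Compute the Hessian H = grad^2 f:
  H = [[7, -2], [-2, 8]]
Verify stationarity: grad f(x*) = H x* + g = (0, 0).
Eigenvalues of H: 5.4384, 9.5616.
Both eigenvalues > 0, so H is positive definite -> x* is a strict local min.

min


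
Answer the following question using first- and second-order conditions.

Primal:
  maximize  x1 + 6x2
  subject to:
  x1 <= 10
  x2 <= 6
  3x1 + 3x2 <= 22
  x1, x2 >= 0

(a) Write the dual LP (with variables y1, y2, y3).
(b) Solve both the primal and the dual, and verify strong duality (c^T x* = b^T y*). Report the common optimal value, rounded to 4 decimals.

The standard primal-dual pair for 'max c^T x s.t. A x <= b, x >= 0' is:
  Dual:  min b^T y  s.t.  A^T y >= c,  y >= 0.

So the dual LP is:
  minimize  10y1 + 6y2 + 22y3
  subject to:
    y1 + 3y3 >= 1
    y2 + 3y3 >= 6
    y1, y2, y3 >= 0

Solving the primal: x* = (1.3333, 6).
  primal value c^T x* = 37.3333.
Solving the dual: y* = (0, 5, 0.3333).
  dual value b^T y* = 37.3333.
Strong duality: c^T x* = b^T y*. Confirmed.

37.3333


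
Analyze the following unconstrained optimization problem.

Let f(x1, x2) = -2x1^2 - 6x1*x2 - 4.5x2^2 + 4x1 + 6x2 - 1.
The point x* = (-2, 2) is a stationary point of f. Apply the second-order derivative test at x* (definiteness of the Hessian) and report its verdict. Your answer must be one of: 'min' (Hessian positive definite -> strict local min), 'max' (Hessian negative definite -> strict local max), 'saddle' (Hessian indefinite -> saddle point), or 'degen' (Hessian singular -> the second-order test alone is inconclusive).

Compute the Hessian H = grad^2 f:
  H = [[-4, -6], [-6, -9]]
Verify stationarity: grad f(x*) = H x* + g = (0, 0).
Eigenvalues of H: -13, 0.
H has a zero eigenvalue (singular; negative semidefinite but not definite), so H is neither positive definite, negative definite, nor indefinite. The second-order test alone is inconclusive -> degen.
(Indeed, f is constant along the null direction of H through x*, so x* is not a strict local extremum.)

degen
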